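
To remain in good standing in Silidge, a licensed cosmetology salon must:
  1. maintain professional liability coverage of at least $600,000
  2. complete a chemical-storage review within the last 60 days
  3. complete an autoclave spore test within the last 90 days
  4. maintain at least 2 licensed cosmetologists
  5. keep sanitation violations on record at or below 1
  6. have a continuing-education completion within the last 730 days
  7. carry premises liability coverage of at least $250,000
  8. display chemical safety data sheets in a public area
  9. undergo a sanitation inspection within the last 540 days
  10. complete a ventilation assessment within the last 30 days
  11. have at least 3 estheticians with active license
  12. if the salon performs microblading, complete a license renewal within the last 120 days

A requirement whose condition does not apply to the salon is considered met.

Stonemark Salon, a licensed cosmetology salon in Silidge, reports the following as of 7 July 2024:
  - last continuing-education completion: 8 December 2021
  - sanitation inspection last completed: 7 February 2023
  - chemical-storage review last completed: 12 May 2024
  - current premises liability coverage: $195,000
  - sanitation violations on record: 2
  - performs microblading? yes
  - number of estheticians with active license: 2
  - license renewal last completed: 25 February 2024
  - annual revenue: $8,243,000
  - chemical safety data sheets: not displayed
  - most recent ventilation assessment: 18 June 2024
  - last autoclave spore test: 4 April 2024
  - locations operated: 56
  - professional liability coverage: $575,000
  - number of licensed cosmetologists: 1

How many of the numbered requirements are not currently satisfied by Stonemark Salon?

9

1. professional liability coverage $575,000 < $600,000 → not met
2. chemical-storage review 56 days ago vs limit 60 → met
3. autoclave spore test 94 days ago vs limit 90 → not met
4. licensed cosmetologists 1 < 2 → not met
5. sanitation violations on record 2 > 1 → not met
6. continuing-education completion 942 days ago vs limit 730 → not met
7. premises liability coverage $195,000 < $250,000 → not met
8. chemical safety data sheets absent → not met
9. sanitation inspection 516 days ago vs limit 540 → met
10. ventilation assessment 19 days ago vs limit 30 → met
11. estheticians with active license 2 < 3 → not met
12. condition 'performs microblading' holds; license renewal 133 days ago vs limit 120 → not met
Not met: 9 of 12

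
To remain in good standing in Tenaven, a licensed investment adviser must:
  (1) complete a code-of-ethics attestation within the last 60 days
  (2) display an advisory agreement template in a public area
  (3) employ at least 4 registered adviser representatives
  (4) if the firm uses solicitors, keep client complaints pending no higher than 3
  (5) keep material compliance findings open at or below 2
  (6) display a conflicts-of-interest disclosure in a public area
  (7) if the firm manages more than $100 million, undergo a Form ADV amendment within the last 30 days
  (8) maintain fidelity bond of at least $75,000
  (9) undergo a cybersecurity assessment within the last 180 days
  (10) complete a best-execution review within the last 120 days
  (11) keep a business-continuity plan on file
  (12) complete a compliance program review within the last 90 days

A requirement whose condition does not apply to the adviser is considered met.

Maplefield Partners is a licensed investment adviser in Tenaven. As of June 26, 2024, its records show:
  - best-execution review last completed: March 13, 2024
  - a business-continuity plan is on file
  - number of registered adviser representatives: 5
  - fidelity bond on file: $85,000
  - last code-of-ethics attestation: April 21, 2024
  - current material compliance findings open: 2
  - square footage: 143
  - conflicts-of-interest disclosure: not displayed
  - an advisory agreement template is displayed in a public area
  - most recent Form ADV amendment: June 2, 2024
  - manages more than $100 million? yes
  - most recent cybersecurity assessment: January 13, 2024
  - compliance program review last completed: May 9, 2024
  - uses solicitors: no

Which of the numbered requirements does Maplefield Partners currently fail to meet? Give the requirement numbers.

1. code-of-ethics attestation 66 days ago vs limit 60 → not met
2. advisory agreement template present → met
3. registered adviser representatives 5 ≥ 4 → met
4. condition 'uses solicitors' does not hold → requirement n/a → met
5. material compliance findings open 2 ≤ 2 → met
6. conflicts-of-interest disclosure absent → not met
7. condition 'manages more than $100 million' holds; Form ADV amendment 24 days ago vs limit 30 → met
8. fidelity bond $85,000 ≥ $75,000 → met
9. cybersecurity assessment 165 days ago vs limit 180 → met
10. best-execution review 105 days ago vs limit 120 → met
11. business-continuity plan present → met
12. compliance program review 48 days ago vs limit 90 → met
Not met: 1, 6

1, 6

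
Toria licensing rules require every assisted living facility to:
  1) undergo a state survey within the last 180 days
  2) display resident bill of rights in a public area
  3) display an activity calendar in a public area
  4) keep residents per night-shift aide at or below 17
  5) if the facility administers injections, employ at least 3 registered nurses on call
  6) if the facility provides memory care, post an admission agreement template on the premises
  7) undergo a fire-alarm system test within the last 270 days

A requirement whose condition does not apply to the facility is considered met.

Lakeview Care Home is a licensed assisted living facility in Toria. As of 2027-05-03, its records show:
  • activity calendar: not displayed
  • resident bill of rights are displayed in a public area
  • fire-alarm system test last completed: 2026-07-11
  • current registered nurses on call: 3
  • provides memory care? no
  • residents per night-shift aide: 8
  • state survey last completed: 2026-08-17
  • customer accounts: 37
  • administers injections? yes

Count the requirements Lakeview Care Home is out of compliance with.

1. state survey 259 days ago vs limit 180 → not met
2. resident bill of rights present → met
3. activity calendar absent → not met
4. residents per night-shift aide 8 ≤ 17 → met
5. condition 'administers injections' holds; registered nurses on call 3 ≥ 3 → met
6. condition 'provides memory care' does not hold → requirement n/a → met
7. fire-alarm system test 296 days ago vs limit 270 → not met
Not met: 3 of 7

3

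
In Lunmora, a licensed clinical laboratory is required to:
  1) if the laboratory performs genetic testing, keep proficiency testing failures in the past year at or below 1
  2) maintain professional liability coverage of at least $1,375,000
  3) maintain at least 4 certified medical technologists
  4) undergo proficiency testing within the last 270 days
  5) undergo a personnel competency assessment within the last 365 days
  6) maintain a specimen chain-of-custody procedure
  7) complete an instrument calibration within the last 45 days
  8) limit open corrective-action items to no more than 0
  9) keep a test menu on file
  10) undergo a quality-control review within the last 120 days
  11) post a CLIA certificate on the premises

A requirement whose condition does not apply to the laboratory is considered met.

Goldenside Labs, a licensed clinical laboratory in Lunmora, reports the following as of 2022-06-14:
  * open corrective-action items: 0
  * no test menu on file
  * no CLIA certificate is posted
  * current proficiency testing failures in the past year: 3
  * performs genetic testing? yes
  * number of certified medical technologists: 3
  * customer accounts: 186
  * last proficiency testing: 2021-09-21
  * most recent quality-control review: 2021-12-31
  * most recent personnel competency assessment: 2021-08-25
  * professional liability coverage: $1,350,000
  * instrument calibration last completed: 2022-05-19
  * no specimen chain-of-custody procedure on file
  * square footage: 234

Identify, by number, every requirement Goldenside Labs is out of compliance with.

1, 2, 3, 6, 9, 10, 11

1. condition 'performs genetic testing' holds; proficiency testing failures in the past year 3 > 1 → not met
2. professional liability coverage $1,350,000 < $1,375,000 → not met
3. certified medical technologists 3 < 4 → not met
4. proficiency testing 266 days ago vs limit 270 → met
5. personnel competency assessment 293 days ago vs limit 365 → met
6. specimen chain-of-custody procedure absent → not met
7. instrument calibration 26 days ago vs limit 45 → met
8. open corrective-action items 0 ≤ 0 → met
9. test menu absent → not met
10. quality-control review 165 days ago vs limit 120 → not met
11. CLIA certificate absent → not met
Not met: 1, 2, 3, 6, 9, 10, 11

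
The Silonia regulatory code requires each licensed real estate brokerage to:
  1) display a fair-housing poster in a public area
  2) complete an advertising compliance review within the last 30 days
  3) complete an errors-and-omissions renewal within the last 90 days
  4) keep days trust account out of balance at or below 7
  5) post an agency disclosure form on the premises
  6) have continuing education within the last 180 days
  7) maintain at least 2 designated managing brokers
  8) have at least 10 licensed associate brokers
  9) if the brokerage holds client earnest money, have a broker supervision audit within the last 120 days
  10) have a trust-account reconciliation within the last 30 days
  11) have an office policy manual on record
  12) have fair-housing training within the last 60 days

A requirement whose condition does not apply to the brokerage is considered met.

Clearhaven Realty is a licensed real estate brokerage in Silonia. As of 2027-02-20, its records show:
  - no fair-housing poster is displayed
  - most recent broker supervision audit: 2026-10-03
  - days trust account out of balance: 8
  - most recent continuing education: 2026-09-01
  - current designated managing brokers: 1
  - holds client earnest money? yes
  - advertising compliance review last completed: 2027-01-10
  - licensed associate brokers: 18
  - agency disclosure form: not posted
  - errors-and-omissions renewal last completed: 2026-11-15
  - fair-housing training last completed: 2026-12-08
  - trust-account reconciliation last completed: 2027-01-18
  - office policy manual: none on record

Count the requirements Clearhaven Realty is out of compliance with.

10

1. fair-housing poster absent → not met
2. advertising compliance review 41 days ago vs limit 30 → not met
3. errors-and-omissions renewal 97 days ago vs limit 90 → not met
4. days trust account out of balance 8 > 7 → not met
5. agency disclosure form absent → not met
6. continuing education 172 days ago vs limit 180 → met
7. designated managing brokers 1 < 2 → not met
8. licensed associate brokers 18 ≥ 10 → met
9. condition 'holds client earnest money' holds; broker supervision audit 140 days ago vs limit 120 → not met
10. trust-account reconciliation 33 days ago vs limit 30 → not met
11. office policy manual absent → not met
12. fair-housing training 74 days ago vs limit 60 → not met
Not met: 10 of 12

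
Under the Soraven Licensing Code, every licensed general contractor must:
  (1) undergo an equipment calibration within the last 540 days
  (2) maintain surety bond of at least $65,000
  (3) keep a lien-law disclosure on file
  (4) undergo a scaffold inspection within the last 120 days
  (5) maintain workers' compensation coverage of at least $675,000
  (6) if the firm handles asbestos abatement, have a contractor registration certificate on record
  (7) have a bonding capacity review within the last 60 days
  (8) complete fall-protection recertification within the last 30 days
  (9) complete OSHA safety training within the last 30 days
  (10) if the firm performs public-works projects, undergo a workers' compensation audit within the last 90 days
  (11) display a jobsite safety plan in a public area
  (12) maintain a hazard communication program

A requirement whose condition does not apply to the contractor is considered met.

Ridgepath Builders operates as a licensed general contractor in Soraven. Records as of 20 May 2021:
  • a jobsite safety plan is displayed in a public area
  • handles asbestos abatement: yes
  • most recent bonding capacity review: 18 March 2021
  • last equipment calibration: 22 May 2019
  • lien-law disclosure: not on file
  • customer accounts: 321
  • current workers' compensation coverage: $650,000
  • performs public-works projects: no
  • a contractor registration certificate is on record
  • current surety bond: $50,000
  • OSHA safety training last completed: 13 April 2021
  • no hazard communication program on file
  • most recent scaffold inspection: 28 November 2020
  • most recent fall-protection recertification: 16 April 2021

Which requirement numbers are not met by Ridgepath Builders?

1. equipment calibration 729 days ago vs limit 540 → not met
2. surety bond $50,000 < $65,000 → not met
3. lien-law disclosure absent → not met
4. scaffold inspection 173 days ago vs limit 120 → not met
5. workers' compensation coverage $650,000 < $675,000 → not met
6. condition 'handles asbestos abatement' holds; contractor registration certificate present → met
7. bonding capacity review 63 days ago vs limit 60 → not met
8. fall-protection recertification 34 days ago vs limit 30 → not met
9. OSHA safety training 37 days ago vs limit 30 → not met
10. condition 'performs public-works projects' does not hold → requirement n/a → met
11. jobsite safety plan present → met
12. hazard communication program absent → not met
Not met: 1, 2, 3, 4, 5, 7, 8, 9, 12

1, 2, 3, 4, 5, 7, 8, 9, 12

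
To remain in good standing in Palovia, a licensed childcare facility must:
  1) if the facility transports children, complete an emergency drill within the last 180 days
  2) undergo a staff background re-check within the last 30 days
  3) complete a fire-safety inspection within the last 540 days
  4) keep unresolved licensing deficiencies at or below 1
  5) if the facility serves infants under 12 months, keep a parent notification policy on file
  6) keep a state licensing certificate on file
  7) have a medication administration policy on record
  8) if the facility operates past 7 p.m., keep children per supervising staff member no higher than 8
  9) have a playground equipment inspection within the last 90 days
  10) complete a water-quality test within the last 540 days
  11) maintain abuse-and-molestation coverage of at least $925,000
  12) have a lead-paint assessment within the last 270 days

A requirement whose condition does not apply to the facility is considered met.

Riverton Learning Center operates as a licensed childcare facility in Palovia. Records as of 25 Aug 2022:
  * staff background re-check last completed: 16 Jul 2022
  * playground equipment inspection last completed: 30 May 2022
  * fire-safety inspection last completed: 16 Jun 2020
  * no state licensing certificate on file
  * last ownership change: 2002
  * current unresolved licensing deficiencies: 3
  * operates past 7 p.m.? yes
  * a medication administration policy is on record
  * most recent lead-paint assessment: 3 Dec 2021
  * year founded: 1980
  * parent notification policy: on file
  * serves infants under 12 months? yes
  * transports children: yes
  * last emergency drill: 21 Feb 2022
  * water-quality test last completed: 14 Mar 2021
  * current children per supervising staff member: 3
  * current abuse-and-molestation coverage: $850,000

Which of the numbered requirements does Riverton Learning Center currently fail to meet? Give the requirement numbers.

1, 2, 3, 4, 6, 11

1. condition 'transports children' holds; emergency drill 185 days ago vs limit 180 → not met
2. staff background re-check 40 days ago vs limit 30 → not met
3. fire-safety inspection 800 days ago vs limit 540 → not met
4. unresolved licensing deficiencies 3 > 1 → not met
5. condition 'serves infants under 12 months' holds; parent notification policy present → met
6. state licensing certificate absent → not met
7. medication administration policy present → met
8. condition 'operates past 7 p.m.' holds; children per supervising staff member 3 ≤ 8 → met
9. playground equipment inspection 87 days ago vs limit 90 → met
10. water-quality test 529 days ago vs limit 540 → met
11. abuse-and-molestation coverage $850,000 < $925,000 → not met
12. lead-paint assessment 265 days ago vs limit 270 → met
Not met: 1, 2, 3, 4, 6, 11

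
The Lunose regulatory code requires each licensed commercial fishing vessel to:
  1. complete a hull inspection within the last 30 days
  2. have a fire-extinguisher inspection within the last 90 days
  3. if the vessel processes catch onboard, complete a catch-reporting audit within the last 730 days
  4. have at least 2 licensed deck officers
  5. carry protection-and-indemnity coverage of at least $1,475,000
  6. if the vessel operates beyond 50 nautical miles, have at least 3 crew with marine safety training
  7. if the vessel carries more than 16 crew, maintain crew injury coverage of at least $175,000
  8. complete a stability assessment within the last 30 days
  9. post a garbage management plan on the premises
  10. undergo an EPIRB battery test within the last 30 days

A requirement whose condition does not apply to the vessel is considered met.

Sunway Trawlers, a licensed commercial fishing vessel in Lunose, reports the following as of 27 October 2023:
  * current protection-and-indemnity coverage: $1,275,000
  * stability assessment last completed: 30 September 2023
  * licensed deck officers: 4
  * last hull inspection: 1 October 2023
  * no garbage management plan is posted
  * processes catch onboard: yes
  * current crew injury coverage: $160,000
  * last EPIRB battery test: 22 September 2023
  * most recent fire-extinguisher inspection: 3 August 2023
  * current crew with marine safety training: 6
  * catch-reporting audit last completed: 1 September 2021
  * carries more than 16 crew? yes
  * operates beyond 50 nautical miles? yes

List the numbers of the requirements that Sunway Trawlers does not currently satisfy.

3, 5, 7, 9, 10

1. hull inspection 26 days ago vs limit 30 → met
2. fire-extinguisher inspection 85 days ago vs limit 90 → met
3. condition 'processes catch onboard' holds; catch-reporting audit 786 days ago vs limit 730 → not met
4. licensed deck officers 4 ≥ 2 → met
5. protection-and-indemnity coverage $1,275,000 < $1,475,000 → not met
6. condition 'operates beyond 50 nautical miles' holds; crew with marine safety training 6 ≥ 3 → met
7. condition 'carries more than 16 crew' holds; crew injury coverage $160,000 < $175,000 → not met
8. stability assessment 27 days ago vs limit 30 → met
9. garbage management plan absent → not met
10. EPIRB battery test 35 days ago vs limit 30 → not met
Not met: 3, 5, 7, 9, 10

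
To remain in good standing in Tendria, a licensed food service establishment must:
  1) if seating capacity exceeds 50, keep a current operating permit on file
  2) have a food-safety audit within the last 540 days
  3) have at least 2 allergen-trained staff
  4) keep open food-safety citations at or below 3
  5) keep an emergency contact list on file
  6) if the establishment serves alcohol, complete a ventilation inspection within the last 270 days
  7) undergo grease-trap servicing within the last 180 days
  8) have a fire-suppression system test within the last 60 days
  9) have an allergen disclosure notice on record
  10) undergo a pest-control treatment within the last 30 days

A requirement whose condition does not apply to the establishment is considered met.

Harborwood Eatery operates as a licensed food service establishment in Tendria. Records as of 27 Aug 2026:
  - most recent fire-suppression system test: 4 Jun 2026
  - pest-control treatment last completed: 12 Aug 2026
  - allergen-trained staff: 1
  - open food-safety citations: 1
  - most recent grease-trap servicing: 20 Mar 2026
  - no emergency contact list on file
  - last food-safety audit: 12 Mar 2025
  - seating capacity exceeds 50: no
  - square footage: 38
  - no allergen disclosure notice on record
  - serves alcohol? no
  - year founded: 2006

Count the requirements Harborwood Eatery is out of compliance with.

1. condition 'seating capacity exceeds 50' does not hold → requirement n/a → met
2. food-safety audit 533 days ago vs limit 540 → met
3. allergen-trained staff 1 < 2 → not met
4. open food-safety citations 1 ≤ 3 → met
5. emergency contact list absent → not met
6. condition 'serves alcohol' does not hold → requirement n/a → met
7. grease-trap servicing 160 days ago vs limit 180 → met
8. fire-suppression system test 84 days ago vs limit 60 → not met
9. allergen disclosure notice absent → not met
10. pest-control treatment 15 days ago vs limit 30 → met
Not met: 4 of 10

4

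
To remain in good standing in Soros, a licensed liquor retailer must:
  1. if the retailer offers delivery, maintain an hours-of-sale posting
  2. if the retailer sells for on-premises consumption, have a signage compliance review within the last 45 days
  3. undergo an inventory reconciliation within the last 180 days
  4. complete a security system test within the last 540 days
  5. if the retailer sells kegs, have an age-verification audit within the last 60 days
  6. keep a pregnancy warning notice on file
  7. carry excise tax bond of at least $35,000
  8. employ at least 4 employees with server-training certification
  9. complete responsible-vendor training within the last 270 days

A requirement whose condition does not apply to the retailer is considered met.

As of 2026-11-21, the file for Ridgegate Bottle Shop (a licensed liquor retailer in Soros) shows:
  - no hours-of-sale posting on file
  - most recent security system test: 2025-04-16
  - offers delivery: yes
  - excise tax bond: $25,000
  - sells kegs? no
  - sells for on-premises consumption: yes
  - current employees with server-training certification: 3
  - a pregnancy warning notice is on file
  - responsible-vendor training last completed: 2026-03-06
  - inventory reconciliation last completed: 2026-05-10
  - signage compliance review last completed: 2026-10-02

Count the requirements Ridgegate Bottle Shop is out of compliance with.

1. condition 'offers delivery' holds; hours-of-sale posting absent → not met
2. condition 'sells for on-premises consumption' holds; signage compliance review 50 days ago vs limit 45 → not met
3. inventory reconciliation 195 days ago vs limit 180 → not met
4. security system test 584 days ago vs limit 540 → not met
5. condition 'sells kegs' does not hold → requirement n/a → met
6. pregnancy warning notice present → met
7. excise tax bond $25,000 < $35,000 → not met
8. employees with server-training certification 3 < 4 → not met
9. responsible-vendor training 260 days ago vs limit 270 → met
Not met: 6 of 9

6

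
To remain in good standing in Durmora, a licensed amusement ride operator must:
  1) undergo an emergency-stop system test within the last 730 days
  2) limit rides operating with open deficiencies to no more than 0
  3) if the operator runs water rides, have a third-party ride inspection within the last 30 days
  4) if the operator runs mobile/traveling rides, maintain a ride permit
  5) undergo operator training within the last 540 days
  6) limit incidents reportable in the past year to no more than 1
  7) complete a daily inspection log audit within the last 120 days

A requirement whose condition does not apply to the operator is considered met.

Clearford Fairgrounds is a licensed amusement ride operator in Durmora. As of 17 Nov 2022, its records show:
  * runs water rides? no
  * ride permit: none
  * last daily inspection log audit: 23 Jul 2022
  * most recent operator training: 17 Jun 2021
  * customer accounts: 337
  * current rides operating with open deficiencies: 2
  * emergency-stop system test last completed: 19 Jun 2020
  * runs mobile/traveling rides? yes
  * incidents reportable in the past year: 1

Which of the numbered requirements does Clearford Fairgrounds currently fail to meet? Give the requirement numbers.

1, 2, 4

1. emergency-stop system test 881 days ago vs limit 730 → not met
2. rides operating with open deficiencies 2 > 0 → not met
3. condition 'runs water rides' does not hold → requirement n/a → met
4. condition 'runs mobile/traveling rides' holds; ride permit absent → not met
5. operator training 518 days ago vs limit 540 → met
6. incidents reportable in the past year 1 ≤ 1 → met
7. daily inspection log audit 117 days ago vs limit 120 → met
Not met: 1, 2, 4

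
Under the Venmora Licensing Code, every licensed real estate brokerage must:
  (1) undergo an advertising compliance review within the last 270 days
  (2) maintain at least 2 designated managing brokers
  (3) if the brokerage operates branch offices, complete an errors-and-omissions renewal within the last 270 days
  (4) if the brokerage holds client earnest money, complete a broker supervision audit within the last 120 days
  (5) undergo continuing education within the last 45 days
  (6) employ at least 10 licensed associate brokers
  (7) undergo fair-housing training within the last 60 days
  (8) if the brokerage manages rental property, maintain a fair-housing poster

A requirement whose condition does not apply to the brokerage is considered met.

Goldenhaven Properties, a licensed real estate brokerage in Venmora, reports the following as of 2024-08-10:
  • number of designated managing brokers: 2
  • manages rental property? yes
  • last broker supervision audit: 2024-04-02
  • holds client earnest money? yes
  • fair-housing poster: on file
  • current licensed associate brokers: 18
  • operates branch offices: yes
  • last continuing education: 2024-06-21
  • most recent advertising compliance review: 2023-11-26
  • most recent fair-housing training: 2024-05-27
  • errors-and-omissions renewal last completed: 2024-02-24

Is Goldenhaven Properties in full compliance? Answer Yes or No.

1. advertising compliance review 258 days ago vs limit 270 → met
2. designated managing brokers 2 ≥ 2 → met
3. condition 'operates branch offices' holds; errors-and-omissions renewal 168 days ago vs limit 270 → met
4. condition 'holds client earnest money' holds; broker supervision audit 130 days ago vs limit 120 → not met
5. continuing education 50 days ago vs limit 45 → not met
6. licensed associate brokers 18 ≥ 10 → met
7. fair-housing training 75 days ago vs limit 60 → not met
8. condition 'manages rental property' holds; fair-housing poster present → met
Not met: 4, 5, 7

No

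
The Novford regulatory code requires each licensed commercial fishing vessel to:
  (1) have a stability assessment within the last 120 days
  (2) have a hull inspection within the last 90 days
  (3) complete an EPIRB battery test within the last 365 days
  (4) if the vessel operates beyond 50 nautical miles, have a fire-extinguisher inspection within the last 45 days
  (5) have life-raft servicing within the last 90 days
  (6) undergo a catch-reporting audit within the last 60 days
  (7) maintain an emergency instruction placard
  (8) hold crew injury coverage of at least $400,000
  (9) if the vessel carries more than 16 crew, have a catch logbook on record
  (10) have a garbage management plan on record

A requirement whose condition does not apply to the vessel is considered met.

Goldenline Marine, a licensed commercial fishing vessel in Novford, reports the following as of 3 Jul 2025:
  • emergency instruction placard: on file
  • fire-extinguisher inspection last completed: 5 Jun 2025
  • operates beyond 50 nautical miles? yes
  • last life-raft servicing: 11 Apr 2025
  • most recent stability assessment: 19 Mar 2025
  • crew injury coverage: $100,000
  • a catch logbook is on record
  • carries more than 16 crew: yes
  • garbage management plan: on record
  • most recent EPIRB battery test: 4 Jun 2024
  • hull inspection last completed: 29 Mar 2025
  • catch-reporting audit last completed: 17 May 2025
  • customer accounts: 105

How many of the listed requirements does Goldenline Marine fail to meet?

3

1. stability assessment 106 days ago vs limit 120 → met
2. hull inspection 96 days ago vs limit 90 → not met
3. EPIRB battery test 394 days ago vs limit 365 → not met
4. condition 'operates beyond 50 nautical miles' holds; fire-extinguisher inspection 28 days ago vs limit 45 → met
5. life-raft servicing 83 days ago vs limit 90 → met
6. catch-reporting audit 47 days ago vs limit 60 → met
7. emergency instruction placard present → met
8. crew injury coverage $100,000 < $400,000 → not met
9. condition 'carries more than 16 crew' holds; catch logbook present → met
10. garbage management plan present → met
Not met: 3 of 10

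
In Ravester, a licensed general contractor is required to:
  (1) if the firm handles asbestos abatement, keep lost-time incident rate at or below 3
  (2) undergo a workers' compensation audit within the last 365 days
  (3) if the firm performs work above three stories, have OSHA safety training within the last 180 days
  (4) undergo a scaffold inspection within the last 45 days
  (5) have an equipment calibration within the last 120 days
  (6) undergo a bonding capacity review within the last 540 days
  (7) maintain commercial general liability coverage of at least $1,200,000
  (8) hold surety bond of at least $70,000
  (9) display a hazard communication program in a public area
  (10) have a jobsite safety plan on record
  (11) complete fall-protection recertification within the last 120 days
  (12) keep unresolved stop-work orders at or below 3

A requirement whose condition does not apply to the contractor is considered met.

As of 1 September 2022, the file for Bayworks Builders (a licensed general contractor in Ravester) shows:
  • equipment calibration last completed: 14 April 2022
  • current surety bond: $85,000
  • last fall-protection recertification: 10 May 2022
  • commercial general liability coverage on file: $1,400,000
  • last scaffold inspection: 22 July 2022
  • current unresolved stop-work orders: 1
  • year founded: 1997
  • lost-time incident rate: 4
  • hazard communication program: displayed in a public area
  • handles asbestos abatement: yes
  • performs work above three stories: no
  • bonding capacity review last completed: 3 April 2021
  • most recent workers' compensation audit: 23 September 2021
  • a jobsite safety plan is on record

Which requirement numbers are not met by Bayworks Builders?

1. condition 'handles asbestos abatement' holds; lost-time incident rate 4 > 3 → not met
2. workers' compensation audit 343 days ago vs limit 365 → met
3. condition 'performs work above three stories' does not hold → requirement n/a → met
4. scaffold inspection 41 days ago vs limit 45 → met
5. equipment calibration 140 days ago vs limit 120 → not met
6. bonding capacity review 516 days ago vs limit 540 → met
7. commercial general liability coverage $1,400,000 ≥ $1,200,000 → met
8. surety bond $85,000 ≥ $70,000 → met
9. hazard communication program present → met
10. jobsite safety plan present → met
11. fall-protection recertification 114 days ago vs limit 120 → met
12. unresolved stop-work orders 1 ≤ 3 → met
Not met: 1, 5

1, 5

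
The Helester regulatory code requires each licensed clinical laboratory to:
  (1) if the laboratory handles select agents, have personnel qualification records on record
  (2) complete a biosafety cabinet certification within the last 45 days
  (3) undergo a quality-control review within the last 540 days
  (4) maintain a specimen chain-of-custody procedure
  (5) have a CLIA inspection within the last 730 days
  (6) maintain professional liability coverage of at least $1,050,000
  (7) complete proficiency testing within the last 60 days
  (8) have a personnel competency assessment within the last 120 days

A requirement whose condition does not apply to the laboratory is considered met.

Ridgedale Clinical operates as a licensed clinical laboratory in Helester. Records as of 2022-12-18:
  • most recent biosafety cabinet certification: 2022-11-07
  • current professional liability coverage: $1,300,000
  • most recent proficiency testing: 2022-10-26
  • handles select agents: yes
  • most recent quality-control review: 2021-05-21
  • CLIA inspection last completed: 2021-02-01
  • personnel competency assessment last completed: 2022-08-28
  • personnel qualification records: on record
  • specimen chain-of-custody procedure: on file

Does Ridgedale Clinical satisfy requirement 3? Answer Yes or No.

3. quality-control review 576 days ago vs limit 540 → not met

No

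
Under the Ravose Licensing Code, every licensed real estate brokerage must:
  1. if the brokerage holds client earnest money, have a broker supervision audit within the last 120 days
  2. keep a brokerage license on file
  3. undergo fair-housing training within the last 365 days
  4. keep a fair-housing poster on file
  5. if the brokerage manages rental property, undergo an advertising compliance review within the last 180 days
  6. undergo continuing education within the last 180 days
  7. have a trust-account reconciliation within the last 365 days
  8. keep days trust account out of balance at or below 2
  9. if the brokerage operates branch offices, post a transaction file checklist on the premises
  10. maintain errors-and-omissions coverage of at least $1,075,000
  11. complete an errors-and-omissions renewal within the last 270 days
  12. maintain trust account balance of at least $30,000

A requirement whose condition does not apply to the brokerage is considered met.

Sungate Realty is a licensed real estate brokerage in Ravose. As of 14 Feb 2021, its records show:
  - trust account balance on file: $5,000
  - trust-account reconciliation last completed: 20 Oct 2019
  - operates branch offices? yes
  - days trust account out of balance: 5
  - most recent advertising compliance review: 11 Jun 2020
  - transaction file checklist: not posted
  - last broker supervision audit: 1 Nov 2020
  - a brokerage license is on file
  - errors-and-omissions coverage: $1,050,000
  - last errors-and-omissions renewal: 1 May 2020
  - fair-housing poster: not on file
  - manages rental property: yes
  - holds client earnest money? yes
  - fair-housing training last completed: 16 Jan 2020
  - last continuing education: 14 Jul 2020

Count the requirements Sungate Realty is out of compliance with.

10

1. condition 'holds client earnest money' holds; broker supervision audit 105 days ago vs limit 120 → met
2. brokerage license present → met
3. fair-housing training 395 days ago vs limit 365 → not met
4. fair-housing poster absent → not met
5. condition 'manages rental property' holds; advertising compliance review 248 days ago vs limit 180 → not met
6. continuing education 215 days ago vs limit 180 → not met
7. trust-account reconciliation 483 days ago vs limit 365 → not met
8. days trust account out of balance 5 > 2 → not met
9. condition 'operates branch offices' holds; transaction file checklist absent → not met
10. errors-and-omissions coverage $1,050,000 < $1,075,000 → not met
11. errors-and-omissions renewal 289 days ago vs limit 270 → not met
12. trust account balance $5,000 < $30,000 → not met
Not met: 10 of 12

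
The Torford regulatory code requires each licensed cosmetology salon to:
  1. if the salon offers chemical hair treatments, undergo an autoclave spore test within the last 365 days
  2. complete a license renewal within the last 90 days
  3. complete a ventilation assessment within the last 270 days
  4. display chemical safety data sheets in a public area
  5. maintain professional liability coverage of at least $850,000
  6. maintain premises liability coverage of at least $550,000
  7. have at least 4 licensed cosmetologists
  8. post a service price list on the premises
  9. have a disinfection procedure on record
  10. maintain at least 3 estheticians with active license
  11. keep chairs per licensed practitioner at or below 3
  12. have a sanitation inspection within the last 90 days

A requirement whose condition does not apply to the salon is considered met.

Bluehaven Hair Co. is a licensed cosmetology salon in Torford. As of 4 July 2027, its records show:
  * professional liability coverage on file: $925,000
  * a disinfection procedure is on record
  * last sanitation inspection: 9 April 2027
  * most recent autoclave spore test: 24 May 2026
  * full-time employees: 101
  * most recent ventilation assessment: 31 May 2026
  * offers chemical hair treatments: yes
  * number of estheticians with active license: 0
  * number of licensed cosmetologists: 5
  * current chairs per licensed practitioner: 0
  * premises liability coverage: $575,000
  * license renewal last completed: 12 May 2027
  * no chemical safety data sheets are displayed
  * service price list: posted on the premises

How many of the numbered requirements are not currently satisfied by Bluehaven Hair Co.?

4

1. condition 'offers chemical hair treatments' holds; autoclave spore test 406 days ago vs limit 365 → not met
2. license renewal 53 days ago vs limit 90 → met
3. ventilation assessment 399 days ago vs limit 270 → not met
4. chemical safety data sheets absent → not met
5. professional liability coverage $925,000 ≥ $850,000 → met
6. premises liability coverage $575,000 ≥ $550,000 → met
7. licensed cosmetologists 5 ≥ 4 → met
8. service price list present → met
9. disinfection procedure present → met
10. estheticians with active license 0 < 3 → not met
11. chairs per licensed practitioner 0 ≤ 3 → met
12. sanitation inspection 86 days ago vs limit 90 → met
Not met: 4 of 12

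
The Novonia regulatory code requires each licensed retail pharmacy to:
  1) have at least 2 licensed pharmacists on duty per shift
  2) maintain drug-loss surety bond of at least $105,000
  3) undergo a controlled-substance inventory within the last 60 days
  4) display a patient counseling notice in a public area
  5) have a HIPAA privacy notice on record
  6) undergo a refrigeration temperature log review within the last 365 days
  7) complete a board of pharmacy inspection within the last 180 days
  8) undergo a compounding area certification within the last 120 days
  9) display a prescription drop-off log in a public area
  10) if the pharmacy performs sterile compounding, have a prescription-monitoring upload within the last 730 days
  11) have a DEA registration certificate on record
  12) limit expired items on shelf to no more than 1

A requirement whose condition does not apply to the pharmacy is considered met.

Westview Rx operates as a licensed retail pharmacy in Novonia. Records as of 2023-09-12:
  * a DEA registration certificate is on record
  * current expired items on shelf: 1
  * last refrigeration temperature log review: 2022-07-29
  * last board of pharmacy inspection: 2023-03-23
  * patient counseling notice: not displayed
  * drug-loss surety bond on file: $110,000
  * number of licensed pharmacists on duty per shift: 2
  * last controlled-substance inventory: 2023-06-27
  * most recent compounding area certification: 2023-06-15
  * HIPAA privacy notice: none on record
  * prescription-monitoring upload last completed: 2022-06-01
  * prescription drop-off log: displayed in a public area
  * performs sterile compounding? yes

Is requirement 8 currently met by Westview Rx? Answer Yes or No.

Yes

8. compounding area certification 89 days ago vs limit 120 → met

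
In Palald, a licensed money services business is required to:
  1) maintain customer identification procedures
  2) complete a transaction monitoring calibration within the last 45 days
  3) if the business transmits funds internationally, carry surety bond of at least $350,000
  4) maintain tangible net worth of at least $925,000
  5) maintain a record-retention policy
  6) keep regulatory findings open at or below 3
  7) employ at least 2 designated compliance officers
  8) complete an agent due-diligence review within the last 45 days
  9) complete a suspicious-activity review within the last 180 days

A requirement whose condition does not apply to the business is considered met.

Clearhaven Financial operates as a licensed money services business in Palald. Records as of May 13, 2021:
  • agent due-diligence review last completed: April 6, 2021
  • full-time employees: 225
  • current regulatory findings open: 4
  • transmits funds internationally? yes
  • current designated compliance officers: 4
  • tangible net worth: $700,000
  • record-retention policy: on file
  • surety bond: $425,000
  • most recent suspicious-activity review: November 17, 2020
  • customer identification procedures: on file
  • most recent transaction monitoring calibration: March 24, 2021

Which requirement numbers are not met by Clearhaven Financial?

2, 4, 6

1. customer identification procedures present → met
2. transaction monitoring calibration 50 days ago vs limit 45 → not met
3. condition 'transmits funds internationally' holds; surety bond $425,000 ≥ $350,000 → met
4. tangible net worth $700,000 < $925,000 → not met
5. record-retention policy present → met
6. regulatory findings open 4 > 3 → not met
7. designated compliance officers 4 ≥ 2 → met
8. agent due-diligence review 37 days ago vs limit 45 → met
9. suspicious-activity review 177 days ago vs limit 180 → met
Not met: 2, 4, 6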